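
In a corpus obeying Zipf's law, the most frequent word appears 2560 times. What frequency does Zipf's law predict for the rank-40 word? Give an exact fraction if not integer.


Zipf's law: freq(rank) = f1 / rank
f1 = 2560, rank = 40
freq = 2560 / 40
= 64

64


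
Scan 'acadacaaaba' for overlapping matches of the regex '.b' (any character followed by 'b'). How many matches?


Pattern: .b means any character followed by 'b'.
Scanning 'acadacaaaba' position-by-position:
  Pos 0: window 'ac' -> no
  Pos 1: window 'ca' -> no
  Pos 2: window 'ad' -> no
  Pos 3: window 'da' -> no
  Pos 4: window 'ac' -> no
  Pos 5: window 'ca' -> no
  Pos 6: window 'aa' -> no
  Pos 7: window 'aa' -> no
  Pos 8: window 'ab' -> MATCH
  Pos 9: window 'ba' -> no
  Pos 10: window 'a' -> no
Total matches: 1

1


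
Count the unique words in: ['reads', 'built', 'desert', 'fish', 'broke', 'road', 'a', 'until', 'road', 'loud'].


Listing all tokens and tracking unique types:
  Token 1: 'reads' -> NEW (unique so far: 1)
  Token 2: 'built' -> NEW (unique so far: 2)
  Token 3: 'desert' -> NEW (unique so far: 3)
  Token 4: 'fish' -> NEW (unique so far: 4)
  Token 5: 'broke' -> NEW (unique so far: 5)
  Token 6: 'road' -> NEW (unique so far: 6)
  Token 7: 'a' -> NEW (unique so far: 7)
  Token 8: 'until' -> NEW (unique so far: 8)
  Token 9: 'road' -> duplicate (unique so far: 8)
  Token 10: 'loud' -> NEW (unique so far: 9)
Unique types: ('a', 'broke', 'built', 'desert', 'fish', 'loud', 'reads', 'road', 'until')
Vocabulary size: 9

9


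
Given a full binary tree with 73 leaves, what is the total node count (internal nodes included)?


Leaf nodes (terminals): 73
Internal nodes = n - 1 = 73 - 1 = 72
Total = leaves + internal = 73 + 72 = 145

145


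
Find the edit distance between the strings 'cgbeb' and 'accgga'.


Building DP table for s1='cgbeb' (len 5) and s2='accgga' (len 6):
       a  c  c  g  g  a
    0  1  2  3  4  5  6
  c 1  1  1  2  3  4  5
  g 2  2  2  2  2  3  4
  b 3  3  3  3  3  3  4
  e 4  4  4  4  4  4  4
  b 5  5  5  5  5  5  5
Edit distance = dp[5][6] = 5

5


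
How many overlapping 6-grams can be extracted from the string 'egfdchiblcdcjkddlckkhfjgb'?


String 'egfdchiblcdcjkddlckkhfjgb' has length L = 25.
Number of overlapping n-grams = L - n + 1
Substituting: 25 - 6 + 1 = 20

20


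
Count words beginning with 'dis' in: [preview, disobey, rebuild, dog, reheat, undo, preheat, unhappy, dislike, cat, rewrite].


Checking each word for prefix 'dis':
  'preview' -> no (count: 0)
  'disobey' -> YES, starts with 'dis' (count: 1)
  'rebuild' -> no (count: 1)
  'dog' -> no (count: 1)
  'reheat' -> no (count: 1)
  'undo' -> no (count: 1)
  'preheat' -> no (count: 1)
  'unhappy' -> no (count: 1)
  'dislike' -> YES, starts with 'dis' (count: 2)
  'cat' -> no (count: 2)
  'rewrite' -> no (count: 2)
Total with prefix 'dis': 2

2


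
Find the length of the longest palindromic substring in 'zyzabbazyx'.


Scanning 'zyzabbazyx' for palindromic substrings.
Substring at positions 1-8: 'yzabbazy'.
Check: reverse('yzabbazy') = 'yzabbazy' -> palindrome confirmed.
Neighbouring characters ('z' / 'x') break symmetry, so it cannot extend further.
No longer palindromic substring exists; longest length = 8

8


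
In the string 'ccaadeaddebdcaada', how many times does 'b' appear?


Scanning 'ccaadeaddebdcaada' for 'b':
  Position 10: 'b' -> MATCH (count: 1)
Total occurrences of 'b': 1

1


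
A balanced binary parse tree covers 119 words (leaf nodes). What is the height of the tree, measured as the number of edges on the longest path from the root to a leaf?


In a balanced binary tree with n leaves the deepest leaf is ceil(log2(n)) edges below the root.
log2(119) = 6.8948
ceil(6.8948) = 7
height (edges) = 7

7


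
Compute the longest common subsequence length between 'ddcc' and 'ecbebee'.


DP table for LCS of 'ddcc' and 'ecbebee':
       e  c  b  e  b  e  e
    0  0  0  0  0  0  0  0
  d 0  0  0  0  0  0  0  0
  d 0  0  0  0  0  0  0  0
  c 0  0  1  1  1  1  1  1
  c 0  0  1  1  1  1  1  1
LCS: 'c'
LCS length = 1

1


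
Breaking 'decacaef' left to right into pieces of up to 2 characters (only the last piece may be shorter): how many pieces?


'decacaef' has 8 characters.
Chunking with max size 2:
  Chunk 1: 'de' (positions 0-1)
  Chunk 2: 'ca' (positions 2-3)
  Chunk 3: 'ca' (positions 4-5)
  Chunk 4: 'ef' (positions 6-7)
Total chunks: ceil(8 / 2) = 4

4


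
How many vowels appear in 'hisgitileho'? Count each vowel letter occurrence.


Scanning each character of 'hisgitileho':
  Position 1: 'h' -> consonant (running count: 0)
  Position 2: 'i' -> vowel (running count: 1)
  Position 3: 's' -> consonant (running count: 1)
  Position 4: 'g' -> consonant (running count: 1)
  Position 5: 'i' -> vowel (running count: 2)
  Position 6: 't' -> consonant (running count: 2)
  Position 7: 'i' -> vowel (running count: 3)
  Position 8: 'l' -> consonant (running count: 3)
  Position 9: 'e' -> vowel (running count: 4)
  Position 10: 'h' -> consonant (running count: 4)
  Position 11: 'o' -> vowel (running count: 5)
Total vowels: 5

5


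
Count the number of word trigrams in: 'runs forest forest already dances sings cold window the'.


Word trigrams from [9] words:
  Trigram 1: (runs forest forest)
  Trigram 2: (forest forest already)
  Trigram 3: (forest already dances)
  Trigram 4: (already dances sings)
  Trigram 5: (dances sings cold)
  Trigram 6: (sings cold window)
  Trigram 7: (cold window the)
Total word trigrams: 9 - 2 = 7

7


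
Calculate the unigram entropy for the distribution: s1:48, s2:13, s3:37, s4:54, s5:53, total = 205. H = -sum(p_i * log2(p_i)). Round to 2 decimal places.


Computing entropy H = -sum(p_i * log2(p_i)):
  s1: p = 48/205 = 0.2341, -p*log2(p) = 0.4904
  s2: p = 13/205 = 0.0634, -p*log2(p) = 0.2523
  s3: p = 37/205 = 0.1805, -p*log2(p) = 0.4458
  s4: p = 54/205 = 0.2634, -p*log2(p) = 0.5070
  s5: p = 53/205 = 0.2585, -p*log2(p) = 0.5045
H = sum of terms = 2.2000
Rounded to 2 decimals: 2.20

2.20


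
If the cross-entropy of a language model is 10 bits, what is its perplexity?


Perplexity formula: PP = 2^H
H = 10
PP = 2^10
PP = 2^10 = 1024

1024


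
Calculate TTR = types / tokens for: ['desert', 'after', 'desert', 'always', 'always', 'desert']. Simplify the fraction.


Tokens: 6
Unique types: ('after', 'always', 'desert') = 3
TTR = 3/6
Simplify: divide both by 3 -> 1/2
TTR = 1/2

1/2


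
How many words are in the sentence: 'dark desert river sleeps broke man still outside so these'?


Counting words by splitting on spaces:
  Word 1: 'dark'
  Word 2: 'desert'
  Word 3: 'river'
  Word 4: 'sleeps'
  Word 5: 'broke'
  Word 6: 'man'
  Word 7: 'still'
  Word 8: 'outside'
  Word 9: 'so'
  Word 10: 'these'
Total words: 10

10


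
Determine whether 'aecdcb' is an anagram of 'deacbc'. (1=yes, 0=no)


Sort characters of 'aecdcb': 'abccde'
Sort characters of 'deacbc': 'abccde'
Sorted forms match -> they ARE anagrams
Result: 1

1


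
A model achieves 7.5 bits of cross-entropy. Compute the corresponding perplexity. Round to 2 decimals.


Perplexity formula: PP = 2^H
H = 7.5
PP = 2^7.5
Decompose: 2^7.5 = 2^7 * 2^0.5 = 2^7 * sqrt(2)
2^7 = 128, sqrt(2) ~ 1.4142136
PP ~ 128 * 1.4142136 = 181.0193408
Rounded to 2 decimals: 181.02

181.02


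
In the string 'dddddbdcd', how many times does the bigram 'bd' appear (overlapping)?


Scanning 'dddddbdcd' for bigram 'bd':
  Position 0: 'dd' -> no
  Position 1: 'dd' -> no
  Position 2: 'dd' -> no
  Position 3: 'dd' -> no
  Position 4: 'db' -> no
  Position 5: 'bd' -> MATCH
  Position 6: 'dc' -> no
  Position 7: 'cd' -> no
Total matches: 1

1


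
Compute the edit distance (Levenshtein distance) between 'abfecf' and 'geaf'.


Building DP table for s1='abfecf' (len 6) and s2='geaf' (len 4):
       g  e  a  f
    0  1  2  3  4
  a 1  1  2  2  3
  b 2  2  2  3  3
  f 3  3  3  3  3
  e 4  4  3  4  4
  c 5  5  4  4  5
  f 6  6  5  5  4
Edit distance = dp[6][4] = 4

4


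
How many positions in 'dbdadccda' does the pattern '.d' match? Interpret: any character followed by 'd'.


Pattern: .d means any character followed by 'd'.
Scanning 'dbdadccda' position-by-position:
  Pos 0: window 'db' -> no
  Pos 1: window 'bd' -> MATCH
  Pos 2: window 'da' -> no
  Pos 3: window 'ad' -> MATCH
  Pos 4: window 'dc' -> no
  Pos 5: window 'cc' -> no
  Pos 6: window 'cd' -> MATCH
  Pos 7: window 'da' -> no
  Pos 8: window 'a' -> no
Total matches: 3

3


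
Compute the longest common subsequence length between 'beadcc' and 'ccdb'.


DP table for LCS of 'beadcc' and 'ccdb':
       c  c  d  b
    0  0  0  0  0
  b 0  0  0  0  1
  e 0  0  0  0  1
  a 0  0  0  0  1
  d 0  0  0  1  1
  c 0  1  1  1  1
  c 0  1  2  2  2
LCS: 'cc'
LCS length = 2

2


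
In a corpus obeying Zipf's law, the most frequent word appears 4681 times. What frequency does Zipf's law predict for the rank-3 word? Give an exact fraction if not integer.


Zipf's law: freq(rank) = f1 / rank
f1 = 4681, rank = 3
freq = 4681 / 3
GCD(4681, 3) = 1
Simplified: 4681/3

4681/3


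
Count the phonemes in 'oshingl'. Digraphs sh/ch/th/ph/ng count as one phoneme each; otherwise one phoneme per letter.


Parsing 'oshingl' greedily, digraphs first:
  'o' -> vowel phoneme (phonemes so far: 1)
  'sh' -> digraph (1 consonant phoneme) (phonemes so far: 2)
  'i' -> vowel phoneme (phonemes so far: 3)
  'ng' -> digraph (1 consonant phoneme) (phonemes so far: 4)
  'l' -> consonant phoneme (phonemes so far: 5)
Total phonemes: 5

5


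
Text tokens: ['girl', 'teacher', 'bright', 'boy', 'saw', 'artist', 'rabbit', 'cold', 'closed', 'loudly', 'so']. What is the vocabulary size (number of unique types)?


Listing all tokens and tracking unique types:
  Token 1: 'girl' -> NEW (unique so far: 1)
  Token 2: 'teacher' -> NEW (unique so far: 2)
  Token 3: 'bright' -> NEW (unique so far: 3)
  Token 4: 'boy' -> NEW (unique so far: 4)
  Token 5: 'saw' -> NEW (unique so far: 5)
  Token 6: 'artist' -> NEW (unique so far: 6)
  Token 7: 'rabbit' -> NEW (unique so far: 7)
  Token 8: 'cold' -> NEW (unique so far: 8)
  Token 9: 'closed' -> NEW (unique so far: 9)
  Token 10: 'loudly' -> NEW (unique so far: 10)
  Token 11: 'so' -> NEW (unique so far: 11)
Unique types: ('artist', 'boy', 'bright', 'closed', 'cold', 'girl', 'loudly', 'rabbit', 'saw', 'so', 'teacher')
Vocabulary size: 11

11


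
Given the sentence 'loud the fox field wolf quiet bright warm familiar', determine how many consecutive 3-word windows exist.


Word trigrams from [9] words:
  Trigram 1: (loud the fox)
  Trigram 2: (the fox field)
  Trigram 3: (fox field wolf)
  Trigram 4: (field wolf quiet)
  Trigram 5: (wolf quiet bright)
  Trigram 6: (quiet bright warm)
  Trigram 7: (bright warm familiar)
Total word trigrams: 9 - 2 = 7

7


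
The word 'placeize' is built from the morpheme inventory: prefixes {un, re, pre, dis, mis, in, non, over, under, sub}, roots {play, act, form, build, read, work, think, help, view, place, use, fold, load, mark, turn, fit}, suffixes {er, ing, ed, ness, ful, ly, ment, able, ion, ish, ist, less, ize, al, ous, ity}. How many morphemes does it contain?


Segmenting 'placeize' against the inventory:
  'place' -> root (morpheme 1)
  'ize' -> suffix (morpheme 2)
Total morphemes: 2

2


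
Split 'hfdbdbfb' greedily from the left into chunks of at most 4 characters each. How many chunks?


'hfdbdbfb' has 8 characters.
Chunking with max size 4:
  Chunk 1: 'hfdb' (positions 0-3)
  Chunk 2: 'dbfb' (positions 4-7)
Total chunks: ceil(8 / 4) = 2

2


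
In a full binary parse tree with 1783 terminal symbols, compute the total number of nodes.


Leaf nodes (terminals): 1783
Internal nodes = n - 1 = 1783 - 1 = 1782
Total = leaves + internal = 1783 + 1782 = 3565

3565


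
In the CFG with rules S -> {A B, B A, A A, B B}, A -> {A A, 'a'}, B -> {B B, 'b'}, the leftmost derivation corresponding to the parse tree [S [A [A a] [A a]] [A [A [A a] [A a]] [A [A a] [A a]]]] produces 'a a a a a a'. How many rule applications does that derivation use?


Every bracketed nonterminal node [X ...] in the tree is produced by exactly one rule application.
Reading the tree off as a leftmost derivation:
  Step 1: S  =>  A A   (applied S -> A A)
  Step 2: A A  =>  A A A   (applied A -> A A)
  Step 3: A A A  =>  a A A   (applied A -> a)
  Step 4: a A A  =>  a a A   (applied A -> a)
  Step 5: a a A  =>  a a A A   (applied A -> A A)
  Step 6: a a A A  =>  a a A A A   (applied A -> A A)
  Step 7: a a A A A  =>  a a a A A   (applied A -> a)
  Step 8: a a a A A  =>  a a a a A   (applied A -> a)
  Step 9: a a a a A  =>  a a a a A A   (applied A -> A A)
  Step 10: a a a a A A  =>  a a a a a A   (applied A -> a)
  Step 11: a a a a a A  =>  a a a a a a   (applied A -> a)
Final yield: a a a a a a
Total rewrite steps: 11

11


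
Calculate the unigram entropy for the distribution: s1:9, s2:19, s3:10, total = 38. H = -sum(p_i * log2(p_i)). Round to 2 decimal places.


Computing entropy H = -sum(p_i * log2(p_i)):
  s1: p = 9/38 = 0.2368, -p*log2(p) = 0.4922
  s2: p = 19/38 = 0.5000, -p*log2(p) = 0.5000
  s3: p = 10/38 = 0.2632, -p*log2(p) = 0.5068
H = sum of terms = 1.4990
Rounded to 2 decimals: 1.50

1.50


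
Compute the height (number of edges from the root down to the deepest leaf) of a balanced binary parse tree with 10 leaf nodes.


In a balanced binary tree with n leaves the deepest leaf is ceil(log2(n)) edges below the root.
log2(10) = 3.3219
ceil(3.3219) = 4
height (edges) = 4

4


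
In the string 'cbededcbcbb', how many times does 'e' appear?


Scanning 'cbededcbcbb' for 'e':
  Position 2: 'e' -> MATCH (count: 1)
  Position 4: 'e' -> MATCH (count: 2)
Total occurrences of 'e': 2

2


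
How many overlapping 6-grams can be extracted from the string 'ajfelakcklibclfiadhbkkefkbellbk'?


String 'ajfelakcklibclfiadhbkkefkbellbk' has length L = 31.
Number of overlapping n-grams = L - n + 1
Substituting: 31 - 6 + 1 = 26

26


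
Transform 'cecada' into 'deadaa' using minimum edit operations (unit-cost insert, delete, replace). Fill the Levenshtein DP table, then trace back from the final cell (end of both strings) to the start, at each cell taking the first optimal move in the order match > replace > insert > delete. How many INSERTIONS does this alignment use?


Edit distance = 3. Backtracking from cell (6, 6) with preference match > replace > insert > delete,
then listing the resulting alignment 'cecada' -> 'deadaa' left to right:
  Step 1: replace c->d
  Step 2: keep 'e'
  Step 3: delete 'c'
  Step 4: keep 'a'
  Step 5: keep 'd'
  Step 6: insert 'a' [insertion #1]
  Step 7: keep 'a'
Total insertions: 1

1


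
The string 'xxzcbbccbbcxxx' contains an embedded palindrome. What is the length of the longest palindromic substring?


Scanning 'xxzcbbccbbcxxx' for palindromic substrings.
Substring at positions 3-10: 'cbbccbbc'.
Check: reverse('cbbccbbc') = 'cbbccbbc' -> palindrome confirmed.
Neighbouring characters ('z' / 'x') break symmetry, so it cannot extend further.
No longer palindromic substring exists; longest length = 8

8


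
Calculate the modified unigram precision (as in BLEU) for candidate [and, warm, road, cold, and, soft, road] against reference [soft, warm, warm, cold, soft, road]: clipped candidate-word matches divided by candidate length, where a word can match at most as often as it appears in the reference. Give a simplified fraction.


Reference word counts: {'cold': 1, 'road': 1, 'soft': 2, 'warm': 2}
Checking each candidate word (with clipping):
  'and' -> not in reference -> no match (matches: 0)
  'warm' -> in reference (ref count 2, used 1/2) -> match (matches: 1)
  'road' -> in reference (ref count 1, used 1/1) -> match (matches: 2)
  'cold' -> in reference (ref count 1, used 1/1) -> match (matches: 3)
  'and' -> not in reference -> no match (matches: 3)
  'soft' -> in reference (ref count 2, used 1/2) -> match (matches: 4)
  'road' -> ref count 1 already used up (1/1) -> clipped, no match (matches: 4)
Clipped matches: 4, Candidate length: 7
Precision = 4/7

4/7


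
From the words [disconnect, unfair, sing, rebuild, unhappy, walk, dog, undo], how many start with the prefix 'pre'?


Checking each word for prefix 'pre':
  'disconnect' -> no (count: 0)
  'unfair' -> no (count: 0)
  'sing' -> no (count: 0)
  'rebuild' -> no (count: 0)
  'unhappy' -> no (count: 0)
  'walk' -> no (count: 0)
  'dog' -> no (count: 0)
  'undo' -> no (count: 0)
Total with prefix 'pre': 0

0


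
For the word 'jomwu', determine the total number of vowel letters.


Scanning each character of 'jomwu':
  Position 1: 'j' -> consonant (running count: 0)
  Position 2: 'o' -> vowel (running count: 1)
  Position 3: 'm' -> consonant (running count: 1)
  Position 4: 'w' -> consonant (running count: 1)
  Position 5: 'u' -> vowel (running count: 2)
Total vowels: 2

2


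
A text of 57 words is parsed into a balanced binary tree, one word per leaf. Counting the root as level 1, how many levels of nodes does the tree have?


In a balanced binary tree with n leaves the deepest leaf is ceil(log2(n)) edges below the root,
so counting node levels inclusive of root and leaves gives ceil(log2(n)) + 1 levels.
log2(57) = 5.8329
ceil(5.8329) = 6
levels = 6 + 1 = 7

7


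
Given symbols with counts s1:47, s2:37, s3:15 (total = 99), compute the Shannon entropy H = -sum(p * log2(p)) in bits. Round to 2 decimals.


Computing entropy H = -sum(p_i * log2(p_i)):
  s1: p = 47/99 = 0.4747, -p*log2(p) = 0.5102
  s2: p = 37/99 = 0.3737, -p*log2(p) = 0.5307
  s3: p = 15/99 = 0.1515, -p*log2(p) = 0.4125
H = sum of terms = 1.4534
Rounded to 2 decimals: 1.45

1.45


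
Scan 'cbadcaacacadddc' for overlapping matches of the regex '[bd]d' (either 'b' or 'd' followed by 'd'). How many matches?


Pattern: [bd]d means either 'b' or 'd' followed by 'd'.
Scanning 'cbadcaacacadddc' position-by-position:
  Pos 0: window 'cb' -> no
  Pos 1: window 'ba' -> no
  Pos 2: window 'ad' -> no
  Pos 3: window 'dc' -> no
  Pos 4: window 'ca' -> no
  Pos 5: window 'aa' -> no
  Pos 6: window 'ac' -> no
  Pos 7: window 'ca' -> no
  Pos 8: window 'ac' -> no
  Pos 9: window 'ca' -> no
  Pos 10: window 'ad' -> no
  Pos 11: window 'dd' -> MATCH
  Pos 12: window 'dd' -> MATCH
  Pos 13: window 'dc' -> no
  Pos 14: window 'c' -> no
Total matches: 2

2


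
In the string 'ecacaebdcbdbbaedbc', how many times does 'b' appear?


Scanning 'ecacaebdcbdbbaedbc' for 'b':
  Position 6: 'b' -> MATCH (count: 1)
  Position 9: 'b' -> MATCH (count: 2)
  Position 11: 'b' -> MATCH (count: 3)
  Position 12: 'b' -> MATCH (count: 4)
  Position 16: 'b' -> MATCH (count: 5)
Total occurrences of 'b': 5

5


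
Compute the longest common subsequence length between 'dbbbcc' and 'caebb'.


DP table for LCS of 'dbbbcc' and 'caebb':
       c  a  e  b  b
    0  0  0  0  0  0
  d 0  0  0  0  0  0
  b 0  0  0  0  1  1
  b 0  0  0  0  1  2
  b 0  0  0  0  1  2
  c 0  1  1  1  1  2
  c 0  1  1  1  1  2
LCS: 'bb'
LCS length = 2

2


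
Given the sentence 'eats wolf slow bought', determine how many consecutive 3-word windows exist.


Word trigrams from [4] words:
  Trigram 1: (eats wolf slow)
  Trigram 2: (wolf slow bought)
Total word trigrams: 4 - 2 = 2

2


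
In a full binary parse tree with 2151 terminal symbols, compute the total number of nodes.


Leaf nodes (terminals): 2151
Internal nodes = n - 1 = 2151 - 1 = 2150
Total = leaves + internal = 2151 + 2150 = 4301

4301


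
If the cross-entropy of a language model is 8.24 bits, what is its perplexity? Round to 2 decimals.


Perplexity formula: PP = 2^H
H = 8.24
PP = 2^8.24
Decompose: 2^8.24 = 2^8 * 2^0.24
2^8 = 256, 2^0.24 ~ 1.1809927
PP ~ 256 * 1.1809927 = 302.3341312
Rounded to 2 decimals: 302.33

302.33


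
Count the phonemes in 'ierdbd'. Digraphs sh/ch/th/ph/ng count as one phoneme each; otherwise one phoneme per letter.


Parsing 'ierdbd' greedily, digraphs first:
  'i' -> vowel phoneme (phonemes so far: 1)
  'e' -> vowel phoneme (phonemes so far: 2)
  'r' -> consonant phoneme (phonemes so far: 3)
  'd' -> consonant phoneme (phonemes so far: 4)
  'b' -> consonant phoneme (phonemes so far: 5)
  'd' -> consonant phoneme (phonemes so far: 6)
Total phonemes: 6

6


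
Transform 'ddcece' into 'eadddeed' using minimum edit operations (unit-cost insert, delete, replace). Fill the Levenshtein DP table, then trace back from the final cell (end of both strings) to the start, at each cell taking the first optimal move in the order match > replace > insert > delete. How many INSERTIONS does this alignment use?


Edit distance = 5. Backtracking from cell (6, 8) with preference match > replace > insert > delete,
then listing the resulting alignment 'ddcece' -> 'eadddeed' left to right:
  Step 1: insert 'e' [insertion #1]
  Step 2: insert 'a' [insertion #2]
  Step 3: keep 'd'
  Step 4: keep 'd'
  Step 5: replace c->d
  Step 6: keep 'e'
  Step 7: replace c->e
  Step 8: replace e->d
Total insertions: 2

2


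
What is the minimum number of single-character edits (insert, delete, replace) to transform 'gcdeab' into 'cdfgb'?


Building DP table for s1='gcdeab' (len 6) and s2='cdfgb' (len 5):
       c  d  f  g  b
    0  1  2  3  4  5
  g 1  1  2  3  3  4
  c 2  1  2  3  4  4
  d 3  2  1  2  3  4
  e 4  3  2  2  3  4
  a 5  4  3  3  3  4
  b 6  5  4  4  4  3
Edit distance = dp[6][5] = 3

3


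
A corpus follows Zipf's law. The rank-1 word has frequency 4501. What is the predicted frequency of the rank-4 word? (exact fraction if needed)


Zipf's law: freq(rank) = f1 / rank
f1 = 4501, rank = 4
freq = 4501 / 4
GCD(4501, 4) = 1
Simplified: 4501/4

4501/4


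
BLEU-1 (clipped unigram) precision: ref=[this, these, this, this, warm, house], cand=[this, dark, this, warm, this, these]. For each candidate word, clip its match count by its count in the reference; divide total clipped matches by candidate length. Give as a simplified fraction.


Reference word counts: {'house': 1, 'these': 1, 'this': 3, 'warm': 1}
Checking each candidate word (with clipping):
  'this' -> in reference (ref count 3, used 1/3) -> match (matches: 1)
  'dark' -> not in reference -> no match (matches: 1)
  'this' -> in reference (ref count 3, used 2/3) -> match (matches: 2)
  'warm' -> in reference (ref count 1, used 1/1) -> match (matches: 3)
  'this' -> in reference (ref count 3, used 3/3) -> match (matches: 4)
  'these' -> in reference (ref count 1, used 1/1) -> match (matches: 5)
Clipped matches: 5, Candidate length: 6
Precision = 5/6

5/6


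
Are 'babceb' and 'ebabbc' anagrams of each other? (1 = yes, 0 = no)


Sort characters of 'babceb': 'abbbce'
Sort characters of 'ebabbc': 'abbbce'
Sorted forms match -> they ARE anagrams
Result: 1

1


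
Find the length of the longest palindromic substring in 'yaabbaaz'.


Scanning 'yaabbaaz' for palindromic substrings.
Substring at positions 1-6: 'aabbaa'.
Check: reverse('aabbaa') = 'aabbaa' -> palindrome confirmed.
Neighbouring characters ('y' / 'z') break symmetry, so it cannot extend further.
No longer palindromic substring exists; longest length = 6

6


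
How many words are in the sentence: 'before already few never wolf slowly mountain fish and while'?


Counting words by splitting on spaces:
  Word 1: 'before'
  Word 2: 'already'
  Word 3: 'few'
  Word 4: 'never'
  Word 5: 'wolf'
  Word 6: 'slowly'
  Word 7: 'mountain'
  Word 8: 'fish'
  Word 9: 'and'
  Word 10: 'while'
Total words: 10

10


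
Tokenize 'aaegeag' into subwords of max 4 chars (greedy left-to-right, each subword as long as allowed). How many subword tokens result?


'aaegeag' has 7 characters.
Chunking with max size 4:
  Chunk 1: 'aaeg' (positions 0-3)
  Chunk 2: 'eag' (positions 4-6)
Total chunks: ceil(7 / 4) = 2

2


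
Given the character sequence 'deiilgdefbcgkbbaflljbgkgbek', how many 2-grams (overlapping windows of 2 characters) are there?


String 'deiilgdefbcgkbbaflljbgkgbek' has length L = 27.
Number of overlapping n-grams = L - n + 1
Substituting: 27 - 2 + 1 = 26

26


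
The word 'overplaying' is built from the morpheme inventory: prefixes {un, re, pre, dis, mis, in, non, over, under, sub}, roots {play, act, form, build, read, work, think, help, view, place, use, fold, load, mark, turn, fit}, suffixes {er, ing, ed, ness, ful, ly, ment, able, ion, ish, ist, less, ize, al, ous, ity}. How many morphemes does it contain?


Segmenting 'overplaying' against the inventory:
  'over' -> prefix (morpheme 1)
  'play' -> root (morpheme 2)
  'ing' -> suffix (morpheme 3)
Total morphemes: 3

3


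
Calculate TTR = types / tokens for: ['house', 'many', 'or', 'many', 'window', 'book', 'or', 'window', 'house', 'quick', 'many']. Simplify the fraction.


Tokens: 11
Unique types: ('book', 'house', 'many', 'or', 'quick', 'window') = 6
TTR = 6/11
Already in lowest terms.

6/11


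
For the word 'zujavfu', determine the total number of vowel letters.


Scanning each character of 'zujavfu':
  Position 1: 'z' -> consonant (running count: 0)
  Position 2: 'u' -> vowel (running count: 1)
  Position 3: 'j' -> consonant (running count: 1)
  Position 4: 'a' -> vowel (running count: 2)
  Position 5: 'v' -> consonant (running count: 2)
  Position 6: 'f' -> consonant (running count: 2)
  Position 7: 'u' -> vowel (running count: 3)
Total vowels: 3

3


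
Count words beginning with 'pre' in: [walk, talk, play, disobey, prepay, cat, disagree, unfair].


Checking each word for prefix 'pre':
  'walk' -> no (count: 0)
  'talk' -> no (count: 0)
  'play' -> no (count: 0)
  'disobey' -> no (count: 0)
  'prepay' -> YES, starts with 'pre' (count: 1)
  'cat' -> no (count: 1)
  'disagree' -> no (count: 1)
  'unfair' -> no (count: 1)
Total with prefix 'pre': 1

1


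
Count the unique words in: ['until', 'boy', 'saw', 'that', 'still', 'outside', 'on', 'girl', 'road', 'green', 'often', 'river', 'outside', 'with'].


Listing all tokens and tracking unique types:
  Token 1: 'until' -> NEW (unique so far: 1)
  Token 2: 'boy' -> NEW (unique so far: 2)
  Token 3: 'saw' -> NEW (unique so far: 3)
  Token 4: 'that' -> NEW (unique so far: 4)
  Token 5: 'still' -> NEW (unique so far: 5)
  Token 6: 'outside' -> NEW (unique so far: 6)
  Token 7: 'on' -> NEW (unique so far: 7)
  Token 8: 'girl' -> NEW (unique so far: 8)
  Token 9: 'road' -> NEW (unique so far: 9)
  Token 10: 'green' -> NEW (unique so far: 10)
  Token 11: 'often' -> NEW (unique so far: 11)
  Token 12: 'river' -> NEW (unique so far: 12)
  Token 13: 'outside' -> duplicate (unique so far: 12)
  Token 14: 'with' -> NEW (unique so far: 13)
Unique types: ('boy', 'girl', 'green', 'often', 'on', 'outside', 'river', 'road', 'saw', 'still', 'that', 'until', 'with')
Vocabulary size: 13

13


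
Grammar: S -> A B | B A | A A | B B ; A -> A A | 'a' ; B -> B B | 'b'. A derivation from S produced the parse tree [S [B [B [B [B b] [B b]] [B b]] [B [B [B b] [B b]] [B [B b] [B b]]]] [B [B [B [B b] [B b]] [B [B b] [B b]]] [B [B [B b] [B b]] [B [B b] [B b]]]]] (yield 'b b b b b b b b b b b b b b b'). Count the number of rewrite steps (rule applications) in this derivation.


Every bracketed nonterminal node [X ...] in the tree is produced by exactly one rule application.
Reading the tree off as a leftmost derivation:
  Step 1: S  =>  B B   (applied S -> B B)
  Step 2: B B  =>  B B B   (applied B -> B B)
  Step 3: B B B  =>  B B B B   (applied B -> B B)
  Step 4: B B B B  =>  B B B B B   (applied B -> B B)
  Step 5: B B B B B  =>  b B B B B   (applied B -> b)
  Step 6: b B B B B  =>  b b B B B   (applied B -> b)
  Step 7: b b B B B  =>  b b b B B   (applied B -> b)
  Step 8: b b b B B  =>  b b b B B B   (applied B -> B B)
  Step 9: b b b B B B  =>  b b b B B B B   (applied B -> B B)
  Step 10: b b b B B B B  =>  b b b b B B B   (applied B -> b)
  Step 11: b b b b B B B  =>  b b b b b B B   (applied B -> b)
  Step 12: b b b b b B B  =>  b b b b b B B B   (applied B -> B B)
  Step 13: b b b b b B B B  =>  b b b b b b B B   (applied B -> b)
  Step 14: b b b b b b B B  =>  b b b b b b b B   (applied B -> b)
  Step 15: b b b b b b b B  =>  b b b b b b b B B   (applied B -> B B)
  Step 16: b b b b b b b B B  =>  b b b b b b b B B B   (applied B -> B B)
  Step 17: b b b b b b b B B B  =>  b b b b b b b B B B B   (applied B -> B B)
  Step 18: b b b b b b b B B B B  =>  b b b b b b b b B B B   (applied B -> b)
  Step 19: b b b b b b b b B B B  =>  b b b b b b b b b B B   (applied B -> b)
  Step 20: b b b b b b b b b B B  =>  b b b b b b b b b B B B   (applied B -> B B)
  Step 21: b b b b b b b b b B B B  =>  b b b b b b b b b b B B   (applied B -> b)
  Step 22: b b b b b b b b b b B B  =>  b b b b b b b b b b b B   (applied B -> b)
  Step 23: b b b b b b b b b b b B  =>  b b b b b b b b b b b B B   (applied B -> B B)
  Step 24: b b b b b b b b b b b B B  =>  b b b b b b b b b b b B B B   (applied B -> B B)
  Step 25: b b b b b b b b b b b B B B  =>  b b b b b b b b b b b b B B   (applied B -> b)
  Step 26: b b b b b b b b b b b b B B  =>  b b b b b b b b b b b b b B   (applied B -> b)
  Step 27: b b b b b b b b b b b b b B  =>  b b b b b b b b b b b b b B B   (applied B -> B B)
  Step 28: b b b b b b b b b b b b b B B  =>  b b b b b b b b b b b b b b B   (applied B -> b)
  Step 29: b b b b b b b b b b b b b b B  =>  b b b b b b b b b b b b b b b   (applied B -> b)
Final yield: b b b b b b b b b b b b b b b
Total rewrite steps: 29

29


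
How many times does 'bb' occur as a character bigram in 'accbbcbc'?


Scanning 'accbbcbc' for bigram 'bb':
  Position 0: 'ac' -> no
  Position 1: 'cc' -> no
  Position 2: 'cb' -> no
  Position 3: 'bb' -> MATCH
  Position 4: 'bc' -> no
  Position 5: 'cb' -> no
  Position 6: 'bc' -> no
Total matches: 1

1


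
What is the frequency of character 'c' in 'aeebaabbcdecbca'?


Scanning 'aeebaabbcdecbca' for 'c':
  Position 8: 'c' -> MATCH (count: 1)
  Position 11: 'c' -> MATCH (count: 2)
  Position 13: 'c' -> MATCH (count: 3)
Total occurrences of 'c': 3

3


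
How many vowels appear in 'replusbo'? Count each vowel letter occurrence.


Scanning each character of 'replusbo':
  Position 1: 'r' -> consonant (running count: 0)
  Position 2: 'e' -> vowel (running count: 1)
  Position 3: 'p' -> consonant (running count: 1)
  Position 4: 'l' -> consonant (running count: 1)
  Position 5: 'u' -> vowel (running count: 2)
  Position 6: 's' -> consonant (running count: 2)
  Position 7: 'b' -> consonant (running count: 2)
  Position 8: 'o' -> vowel (running count: 3)
Total vowels: 3

3


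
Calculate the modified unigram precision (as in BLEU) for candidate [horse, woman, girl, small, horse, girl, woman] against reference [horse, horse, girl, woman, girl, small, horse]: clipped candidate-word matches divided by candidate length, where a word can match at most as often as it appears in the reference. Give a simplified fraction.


Reference word counts: {'girl': 2, 'horse': 3, 'small': 1, 'woman': 1}
Checking each candidate word (with clipping):
  'horse' -> in reference (ref count 3, used 1/3) -> match (matches: 1)
  'woman' -> in reference (ref count 1, used 1/1) -> match (matches: 2)
  'girl' -> in reference (ref count 2, used 1/2) -> match (matches: 3)
  'small' -> in reference (ref count 1, used 1/1) -> match (matches: 4)
  'horse' -> in reference (ref count 3, used 2/3) -> match (matches: 5)
  'girl' -> in reference (ref count 2, used 2/2) -> match (matches: 6)
  'woman' -> ref count 1 already used up (1/1) -> clipped, no match (matches: 6)
Clipped matches: 6, Candidate length: 7
Precision = 6/7

6/7


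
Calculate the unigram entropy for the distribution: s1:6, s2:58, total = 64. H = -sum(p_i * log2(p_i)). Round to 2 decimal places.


Computing entropy H = -sum(p_i * log2(p_i)):
  s1: p = 6/64 = 0.0938, -p*log2(p) = 0.3202
  s2: p = 58/64 = 0.9062, -p*log2(p) = 0.1287
H = sum of terms = 0.4489
Rounded to 2 decimals: 0.45

0.45


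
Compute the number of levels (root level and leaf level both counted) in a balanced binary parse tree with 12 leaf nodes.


In a balanced binary tree with n leaves the deepest leaf is ceil(log2(n)) edges below the root,
so counting node levels inclusive of root and leaves gives ceil(log2(n)) + 1 levels.
log2(12) = 3.5850
ceil(3.5850) = 4
levels = 4 + 1 = 5

5


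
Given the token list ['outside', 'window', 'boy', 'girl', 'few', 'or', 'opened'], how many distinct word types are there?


Listing all tokens and tracking unique types:
  Token 1: 'outside' -> NEW (unique so far: 1)
  Token 2: 'window' -> NEW (unique so far: 2)
  Token 3: 'boy' -> NEW (unique so far: 3)
  Token 4: 'girl' -> NEW (unique so far: 4)
  Token 5: 'few' -> NEW (unique so far: 5)
  Token 6: 'or' -> NEW (unique so far: 6)
  Token 7: 'opened' -> NEW (unique so far: 7)
Unique types: ('boy', 'few', 'girl', 'opened', 'or', 'outside', 'window')
Vocabulary size: 7

7


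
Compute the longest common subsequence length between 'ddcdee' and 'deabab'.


DP table for LCS of 'ddcdee' and 'deabab':
       d  e  a  b  a  b
    0  0  0  0  0  0  0
  d 0  1  1  1  1  1  1
  d 0  1  1  1  1  1  1
  c 0  1  1  1  1  1  1
  d 0  1  1  1  1  1  1
  e 0  1  2  2  2  2  2
  e 0  1  2  2  2  2  2
LCS: 'de'
LCS length = 2

2


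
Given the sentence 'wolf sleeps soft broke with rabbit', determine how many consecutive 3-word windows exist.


Word trigrams from [6] words:
  Trigram 1: (wolf sleeps soft)
  Trigram 2: (sleeps soft broke)
  Trigram 3: (soft broke with)
  Trigram 4: (broke with rabbit)
Total word trigrams: 6 - 2 = 4

4


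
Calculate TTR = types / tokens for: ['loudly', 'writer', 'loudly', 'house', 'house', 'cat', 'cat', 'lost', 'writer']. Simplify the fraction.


Tokens: 9
Unique types: ('cat', 'house', 'lost', 'loudly', 'writer') = 5
TTR = 5/9
Already in lowest terms.

5/9


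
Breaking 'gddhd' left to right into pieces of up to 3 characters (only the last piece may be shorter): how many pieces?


'gddhd' has 5 characters.
Chunking with max size 3:
  Chunk 1: 'gdd' (positions 0-2)
  Chunk 2: 'hd' (positions 3-4)
Total chunks: ceil(5 / 3) = 2

2


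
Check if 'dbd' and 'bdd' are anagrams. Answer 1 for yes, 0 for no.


Sort characters of 'dbd': 'bdd'
Sort characters of 'bdd': 'bdd'
Sorted forms match -> they ARE anagrams
Result: 1

1


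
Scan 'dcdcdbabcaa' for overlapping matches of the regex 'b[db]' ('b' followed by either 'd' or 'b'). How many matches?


Pattern: b[db] means 'b' followed by either 'd' or 'b'.
Scanning 'dcdcdbabcaa' position-by-position:
  Pos 0: window 'dc' -> no
  Pos 1: window 'cd' -> no
  Pos 2: window 'dc' -> no
  Pos 3: window 'cd' -> no
  Pos 4: window 'db' -> no
  Pos 5: window 'ba' -> no
  Pos 6: window 'ab' -> no
  Pos 7: window 'bc' -> no
  Pos 8: window 'ca' -> no
  Pos 9: window 'aa' -> no
  Pos 10: window 'a' -> no
Total matches: 0

0


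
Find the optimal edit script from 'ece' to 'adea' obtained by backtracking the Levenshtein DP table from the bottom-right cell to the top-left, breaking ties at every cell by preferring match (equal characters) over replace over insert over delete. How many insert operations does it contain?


Edit distance = 3. Backtracking from cell (3, 4) with preference match > replace > insert > delete,
then listing the resulting alignment 'ece' -> 'adea' left to right:
  Step 1: replace e->a
  Step 2: replace c->d
  Step 3: keep 'e'
  Step 4: insert 'a' [insertion #1]
Total insertions: 1

1


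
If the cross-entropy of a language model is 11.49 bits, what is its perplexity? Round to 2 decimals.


Perplexity formula: PP = 2^H
H = 11.49
PP = 2^11.49
Decompose: 2^11.49 = 2^11 * 2^0.49
2^11 = 2048, 2^0.49 ~ 1.4044449
PP ~ 2048 * 1.4044449 = 2876.3031552
Rounded to 2 decimals: 2876.30

2876.30


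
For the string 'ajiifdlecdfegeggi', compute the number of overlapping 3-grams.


String 'ajiifdlecdfegeggi' has length L = 17.
Number of overlapping n-grams = L - n + 1
Substituting: 17 - 3 + 1 = 15

15


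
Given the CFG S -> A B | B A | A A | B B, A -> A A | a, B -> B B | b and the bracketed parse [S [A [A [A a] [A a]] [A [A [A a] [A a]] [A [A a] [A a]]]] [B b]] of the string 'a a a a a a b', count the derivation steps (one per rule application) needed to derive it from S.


Every bracketed nonterminal node [X ...] in the tree is produced by exactly one rule application.
Reading the tree off as a leftmost derivation:
  Step 1: S  =>  A B   (applied S -> A B)
  Step 2: A B  =>  A A B   (applied A -> A A)
  Step 3: A A B  =>  A A A B   (applied A -> A A)
  Step 4: A A A B  =>  a A A B   (applied A -> a)
  Step 5: a A A B  =>  a a A B   (applied A -> a)
  Step 6: a a A B  =>  a a A A B   (applied A -> A A)
  Step 7: a a A A B  =>  a a A A A B   (applied A -> A A)
  Step 8: a a A A A B  =>  a a a A A B   (applied A -> a)
  Step 9: a a a A A B  =>  a a a a A B   (applied A -> a)
  Step 10: a a a a A B  =>  a a a a A A B   (applied A -> A A)
  Step 11: a a a a A A B  =>  a a a a a A B   (applied A -> a)
  Step 12: a a a a a A B  =>  a a a a a a B   (applied A -> a)
  Step 13: a a a a a a B  =>  a a a a a a b   (applied B -> b)
Final yield: a a a a a a b
Total rewrite steps: 13

13


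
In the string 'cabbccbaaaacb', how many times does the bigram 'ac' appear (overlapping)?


Scanning 'cabbccbaaaacb' for bigram 'ac':
  Position 0: 'ca' -> no
  Position 1: 'ab' -> no
  Position 2: 'bb' -> no
  Position 3: 'bc' -> no
  Position 4: 'cc' -> no
  Position 5: 'cb' -> no
  Position 6: 'ba' -> no
  Position 7: 'aa' -> no
  Position 8: 'aa' -> no
  Position 9: 'aa' -> no
  Position 10: 'ac' -> MATCH
  Position 11: 'cb' -> no
Total matches: 1

1


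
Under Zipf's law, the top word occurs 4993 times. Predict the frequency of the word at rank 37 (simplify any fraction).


Zipf's law: freq(rank) = f1 / rank
f1 = 4993, rank = 37
freq = 4993 / 37
GCD(4993, 37) = 1
Simplified: 4993/37

4993/37


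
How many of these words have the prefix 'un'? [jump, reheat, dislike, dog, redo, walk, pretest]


Checking each word for prefix 'un':
  'jump' -> no (count: 0)
  'reheat' -> no (count: 0)
  'dislike' -> no (count: 0)
  'dog' -> no (count: 0)
  'redo' -> no (count: 0)
  'walk' -> no (count: 0)
  'pretest' -> no (count: 0)
Total with prefix 'un': 0

0


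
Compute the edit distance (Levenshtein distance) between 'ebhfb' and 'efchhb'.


Building DP table for s1='ebhfb' (len 5) and s2='efchhb' (len 6):
       e  f  c  h  h  b
    0  1  2  3  4  5  6
  e 1  0  1  2  3  4  5
  b 2  1  1  2  3  4  4
  h 3  2  2  2  2  3  4
  f 4  3  2  3  3  3  4
  b 5  4  3  3  4  4  3
Edit distance = dp[5][6] = 3

3


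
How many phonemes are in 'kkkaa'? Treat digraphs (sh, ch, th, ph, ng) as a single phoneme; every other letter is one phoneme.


Parsing 'kkkaa' greedily, digraphs first:
  'k' -> consonant phoneme (phonemes so far: 1)
  'k' -> consonant phoneme (phonemes so far: 2)
  'k' -> consonant phoneme (phonemes so far: 3)
  'a' -> vowel phoneme (phonemes so far: 4)
  'a' -> vowel phoneme (phonemes so far: 5)
Total phonemes: 5

5


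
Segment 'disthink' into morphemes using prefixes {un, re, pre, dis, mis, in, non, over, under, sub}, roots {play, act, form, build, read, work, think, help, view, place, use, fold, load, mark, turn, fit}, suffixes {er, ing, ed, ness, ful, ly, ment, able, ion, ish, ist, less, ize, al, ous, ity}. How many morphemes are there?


Segmenting 'disthink' against the inventory:
  'dis' -> prefix (morpheme 1)
  'think' -> root (morpheme 2)
Total morphemes: 2

2


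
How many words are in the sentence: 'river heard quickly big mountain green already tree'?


Counting words by splitting on spaces:
  Word 1: 'river'
  Word 2: 'heard'
  Word 3: 'quickly'
  Word 4: 'big'
  Word 5: 'mountain'
  Word 6: 'green'
  Word 7: 'already'
  Word 8: 'tree'
Total words: 8

8


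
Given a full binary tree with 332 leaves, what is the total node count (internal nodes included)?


Leaf nodes (terminals): 332
Internal nodes = n - 1 = 332 - 1 = 331
Total = leaves + internal = 332 + 331 = 663

663


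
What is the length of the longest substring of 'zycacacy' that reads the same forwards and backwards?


Scanning 'zycacacy' for palindromic substrings.
Substring at positions 1-7: 'ycacacy'.
Check: reverse('ycacacy') = 'ycacacy' -> palindrome confirmed.
Neighbouring characters ('z' / '-') break symmetry, so it cannot extend further.
No longer palindromic substring exists; longest length = 7

7
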